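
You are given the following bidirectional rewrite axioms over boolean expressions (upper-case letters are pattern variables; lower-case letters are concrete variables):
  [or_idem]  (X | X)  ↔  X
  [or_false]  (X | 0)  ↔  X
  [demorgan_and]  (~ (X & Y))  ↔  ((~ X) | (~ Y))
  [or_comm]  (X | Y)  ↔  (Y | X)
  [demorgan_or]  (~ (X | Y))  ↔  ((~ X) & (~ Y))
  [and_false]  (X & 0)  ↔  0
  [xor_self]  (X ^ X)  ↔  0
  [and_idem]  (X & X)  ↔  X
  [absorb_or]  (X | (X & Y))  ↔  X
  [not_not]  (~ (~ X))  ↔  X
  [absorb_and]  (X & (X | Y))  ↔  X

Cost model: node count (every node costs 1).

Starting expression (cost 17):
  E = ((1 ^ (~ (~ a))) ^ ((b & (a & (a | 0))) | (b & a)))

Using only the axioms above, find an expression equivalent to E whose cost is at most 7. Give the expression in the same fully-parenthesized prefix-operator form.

step 1: not_not (→) rewrites (~ (~ a)) into a, now ((1 ^ a) ^ ((b & (a & (a | 0))) | (b & a)))
step 2: absorb_and (→) rewrites (a & (a | 0)) into a, now ((1 ^ a) ^ ((b & a) | (b & a)))
step 3: or_idem (→) rewrites ((b & a) | (b & a)) into (b & a), reaching cost 7 (bound 7)

((1 ^ a) ^ (b & a))   [cost 7]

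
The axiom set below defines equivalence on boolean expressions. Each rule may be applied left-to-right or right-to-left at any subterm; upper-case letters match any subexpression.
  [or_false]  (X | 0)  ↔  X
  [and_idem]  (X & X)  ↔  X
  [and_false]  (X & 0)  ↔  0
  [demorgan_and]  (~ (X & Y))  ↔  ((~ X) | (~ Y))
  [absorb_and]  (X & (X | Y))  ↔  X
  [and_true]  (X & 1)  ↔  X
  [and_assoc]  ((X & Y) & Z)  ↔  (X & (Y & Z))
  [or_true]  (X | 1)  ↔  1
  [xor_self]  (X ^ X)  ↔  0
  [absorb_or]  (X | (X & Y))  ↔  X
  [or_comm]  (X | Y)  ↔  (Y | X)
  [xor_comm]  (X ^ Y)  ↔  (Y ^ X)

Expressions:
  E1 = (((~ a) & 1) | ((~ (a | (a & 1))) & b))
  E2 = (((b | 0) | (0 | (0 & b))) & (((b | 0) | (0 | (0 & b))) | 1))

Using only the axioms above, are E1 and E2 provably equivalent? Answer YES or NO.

NO

Every axiom is a valid identity, so a rewrite proof would force E1 and E2 to agree under every assignment.
At a=0, b=0: E1 = 1 but E2 = 0; they differ, so no derivation exists.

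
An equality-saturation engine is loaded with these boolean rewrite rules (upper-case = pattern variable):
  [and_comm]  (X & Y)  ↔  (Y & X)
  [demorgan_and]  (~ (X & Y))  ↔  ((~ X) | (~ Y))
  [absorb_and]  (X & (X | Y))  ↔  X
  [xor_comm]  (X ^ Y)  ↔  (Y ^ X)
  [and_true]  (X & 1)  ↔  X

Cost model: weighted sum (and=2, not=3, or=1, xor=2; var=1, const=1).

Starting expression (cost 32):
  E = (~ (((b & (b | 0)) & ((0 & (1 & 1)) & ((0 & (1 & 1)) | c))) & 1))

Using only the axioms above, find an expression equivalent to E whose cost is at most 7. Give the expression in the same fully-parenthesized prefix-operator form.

(~ (0 & b))   [cost 7]

step 1: absorb_and (→) rewrites ((0 & (1 & 1)) & ((0 & (1 & 1)) | c)) into (0 & (1 & 1)), now (~ (((b & (b | 0)) & (0 & (1 & 1))) & 1))
step 2: and_true (→) rewrites (((b & (b | 0)) & (0 & (1 & 1))) & 1) into ((b & (b | 0)) & (0 & (1 & 1))), now (~ ((b & (b | 0)) & (0 & (1 & 1))))
step 3: absorb_and (→) rewrites (b & (b | 0)) into b, now (~ (b & (0 & (1 & 1))))
step 4: and_comm (→) rewrites (b & (0 & (1 & 1))) into ((0 & (1 & 1)) & b), now (~ ((0 & (1 & 1)) & b))
step 5: and_true (→) rewrites (1 & 1) into 1, now (~ ((0 & 1) & b))
step 6: and_true (→) rewrites (0 & 1) into 0, reaching cost 7 (bound 7)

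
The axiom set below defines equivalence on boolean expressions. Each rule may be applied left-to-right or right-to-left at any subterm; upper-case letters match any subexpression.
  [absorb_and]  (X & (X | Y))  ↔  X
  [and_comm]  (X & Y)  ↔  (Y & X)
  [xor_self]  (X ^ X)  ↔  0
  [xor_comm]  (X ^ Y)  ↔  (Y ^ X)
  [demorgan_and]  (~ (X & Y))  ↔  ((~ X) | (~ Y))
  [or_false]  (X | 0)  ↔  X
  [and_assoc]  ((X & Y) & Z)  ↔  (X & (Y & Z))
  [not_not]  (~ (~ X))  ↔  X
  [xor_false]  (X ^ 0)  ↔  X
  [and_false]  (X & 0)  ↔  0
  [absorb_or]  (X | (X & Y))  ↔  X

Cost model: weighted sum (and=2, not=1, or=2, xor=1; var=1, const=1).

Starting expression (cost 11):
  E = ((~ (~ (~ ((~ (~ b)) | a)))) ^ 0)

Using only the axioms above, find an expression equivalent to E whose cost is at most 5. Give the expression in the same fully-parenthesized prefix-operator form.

step 1: not_not (→) rewrites (~ (~ (~ ((~ (~ b)) | a)))) into (~ ((~ (~ b)) | a)), now ((~ ((~ (~ b)) | a)) ^ 0)
step 2: xor_false (→) rewrites ((~ ((~ (~ b)) | a)) ^ 0) into (~ ((~ (~ b)) | a))
step 3: not_not (→) rewrites (~ (~ b)) into b, reaching cost 5 (bound 5)

(~ (b | a))   [cost 5]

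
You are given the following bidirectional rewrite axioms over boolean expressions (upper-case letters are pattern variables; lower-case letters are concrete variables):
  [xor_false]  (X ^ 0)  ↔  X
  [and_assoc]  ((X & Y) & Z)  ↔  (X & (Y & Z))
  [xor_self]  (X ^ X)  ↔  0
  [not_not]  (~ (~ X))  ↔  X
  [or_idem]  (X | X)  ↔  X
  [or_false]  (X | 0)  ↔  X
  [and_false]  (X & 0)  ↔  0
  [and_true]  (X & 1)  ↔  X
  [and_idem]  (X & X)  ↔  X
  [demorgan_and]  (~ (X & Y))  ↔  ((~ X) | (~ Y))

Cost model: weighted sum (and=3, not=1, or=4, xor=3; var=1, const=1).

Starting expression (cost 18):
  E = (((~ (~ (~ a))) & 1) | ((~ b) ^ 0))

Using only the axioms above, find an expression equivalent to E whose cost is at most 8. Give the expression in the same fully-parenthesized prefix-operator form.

((~ a) | (~ b))   [cost 8]

1. [not_not →] (~ (~ (~ a)))  →  (~ a);  E = (((~ a) & 1) | ((~ b) ^ 0))
2. [xor_false →] ((~ b) ^ 0)  →  (~ b);  E = (((~ a) & 1) | (~ b))
3. [and_true →] ((~ a) & 1)  →  (~ a);  cost 8 ≤ 8, done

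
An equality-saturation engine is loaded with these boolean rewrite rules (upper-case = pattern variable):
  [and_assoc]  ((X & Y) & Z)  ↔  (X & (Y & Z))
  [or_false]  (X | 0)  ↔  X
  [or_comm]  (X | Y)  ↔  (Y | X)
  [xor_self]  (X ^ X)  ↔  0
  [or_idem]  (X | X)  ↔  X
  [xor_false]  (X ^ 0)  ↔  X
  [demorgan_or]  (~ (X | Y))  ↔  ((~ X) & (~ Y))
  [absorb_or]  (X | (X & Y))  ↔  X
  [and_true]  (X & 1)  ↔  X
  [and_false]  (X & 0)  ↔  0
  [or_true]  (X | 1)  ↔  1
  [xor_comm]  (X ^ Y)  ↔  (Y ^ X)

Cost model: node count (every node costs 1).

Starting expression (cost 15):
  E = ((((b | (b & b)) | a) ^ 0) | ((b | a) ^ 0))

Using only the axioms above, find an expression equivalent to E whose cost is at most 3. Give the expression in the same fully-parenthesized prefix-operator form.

(b | a)   [cost 3]

(1) (b | (b & b))  =[absorb_or →]=  b    ⊢ (((b | a) ^ 0) | ((b | a) ^ 0))
(2) (((b | a) ^ 0) | ((b | a) ^ 0))  =[or_idem →]=  ((b | a) ^ 0)
(3) ((b | a) ^ 0)  =[xor_false →]=  (b | a)    ⊢ cost 3, within 3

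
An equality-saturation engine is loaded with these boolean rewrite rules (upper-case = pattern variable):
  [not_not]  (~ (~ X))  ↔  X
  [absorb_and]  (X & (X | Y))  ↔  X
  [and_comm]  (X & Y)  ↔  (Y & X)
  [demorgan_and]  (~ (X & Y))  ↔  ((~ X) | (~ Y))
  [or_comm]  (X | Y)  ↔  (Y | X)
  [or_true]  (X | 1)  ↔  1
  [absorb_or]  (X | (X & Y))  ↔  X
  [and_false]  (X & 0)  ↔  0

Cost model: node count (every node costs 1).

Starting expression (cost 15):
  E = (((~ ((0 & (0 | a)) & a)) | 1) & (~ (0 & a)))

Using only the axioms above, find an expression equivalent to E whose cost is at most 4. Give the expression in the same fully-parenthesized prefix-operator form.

step 1: absorb_and (→) rewrites (0 & (0 | a)) into 0, now (((~ (0 & a)) | 1) & (~ (0 & a)))
step 2: and_comm (→) rewrites (((~ (0 & a)) | 1) & (~ (0 & a))) into ((~ (0 & a)) & ((~ (0 & a)) | 1))
step 3: absorb_and (→) rewrites ((~ (0 & a)) & ((~ (0 & a)) | 1)) into (~ (0 & a)), reaching cost 4 (bound 4)

(~ (0 & a))   [cost 4]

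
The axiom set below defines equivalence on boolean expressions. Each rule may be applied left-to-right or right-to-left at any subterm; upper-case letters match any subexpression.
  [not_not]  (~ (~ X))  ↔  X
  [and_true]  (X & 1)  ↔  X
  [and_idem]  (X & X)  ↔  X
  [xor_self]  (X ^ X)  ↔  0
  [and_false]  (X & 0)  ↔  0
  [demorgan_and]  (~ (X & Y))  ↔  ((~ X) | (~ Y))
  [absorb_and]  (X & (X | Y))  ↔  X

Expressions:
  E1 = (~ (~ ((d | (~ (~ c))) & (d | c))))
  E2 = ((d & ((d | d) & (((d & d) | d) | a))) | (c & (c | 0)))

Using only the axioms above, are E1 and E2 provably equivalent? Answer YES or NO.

YES

step 1: not_not (→) rewrites (~ (~ c)) into c, now (~ (~ ((d | c) & (d | c))))
step 2: not_not (→) rewrites (~ (~ ((d | c) & (d | c)))) into ((d | c) & (d | c))
step 3: and_idem (→) rewrites ((d | c) & (d | c)) into (d | c)
step 4: absorb_and (←) rewrites d into (d & (d | d)), now ((d & (d | d)) | c)
step 5: absorb_and (←) rewrites (d | d) into ((d | d) & ((d | d) | a)), now ((d & ((d | d) & ((d | d) | a))) | c)
step 6: absorb_and (←) rewrites c into (c & (c | 0)), now ((d & ((d | d) & ((d | d) | a))) | (c & (c | 0)))
step 7: and_idem (←) rewrites d into (d & d), which is E2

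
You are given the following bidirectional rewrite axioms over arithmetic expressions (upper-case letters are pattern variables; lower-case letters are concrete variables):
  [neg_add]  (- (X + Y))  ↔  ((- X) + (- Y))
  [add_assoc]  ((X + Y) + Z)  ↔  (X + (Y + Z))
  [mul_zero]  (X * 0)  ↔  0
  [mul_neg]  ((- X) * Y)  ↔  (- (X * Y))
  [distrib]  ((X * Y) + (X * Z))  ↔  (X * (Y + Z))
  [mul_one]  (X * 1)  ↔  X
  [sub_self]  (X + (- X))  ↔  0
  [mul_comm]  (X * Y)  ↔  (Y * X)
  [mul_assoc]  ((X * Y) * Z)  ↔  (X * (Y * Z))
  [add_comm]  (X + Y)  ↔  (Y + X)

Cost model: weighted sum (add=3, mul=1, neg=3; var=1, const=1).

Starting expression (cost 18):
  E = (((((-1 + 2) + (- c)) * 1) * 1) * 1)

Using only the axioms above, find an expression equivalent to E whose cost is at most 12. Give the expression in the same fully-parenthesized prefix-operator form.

((-1 + 2) + (- c))   [cost 12]

(1) (((-1 + 2) + (- c)) * 1)  =[mul_one →]=  ((-1 + 2) + (- c))    ⊢ ((((-1 + 2) + (- c)) * 1) * 1)
(2) ((((-1 + 2) + (- c)) * 1) * 1)  =[mul_one →]=  (((-1 + 2) + (- c)) * 1)
(3) (((-1 + 2) + (- c)) * 1)  =[mul_one →]=  ((-1 + 2) + (- c))    ⊢ cost 12, within 12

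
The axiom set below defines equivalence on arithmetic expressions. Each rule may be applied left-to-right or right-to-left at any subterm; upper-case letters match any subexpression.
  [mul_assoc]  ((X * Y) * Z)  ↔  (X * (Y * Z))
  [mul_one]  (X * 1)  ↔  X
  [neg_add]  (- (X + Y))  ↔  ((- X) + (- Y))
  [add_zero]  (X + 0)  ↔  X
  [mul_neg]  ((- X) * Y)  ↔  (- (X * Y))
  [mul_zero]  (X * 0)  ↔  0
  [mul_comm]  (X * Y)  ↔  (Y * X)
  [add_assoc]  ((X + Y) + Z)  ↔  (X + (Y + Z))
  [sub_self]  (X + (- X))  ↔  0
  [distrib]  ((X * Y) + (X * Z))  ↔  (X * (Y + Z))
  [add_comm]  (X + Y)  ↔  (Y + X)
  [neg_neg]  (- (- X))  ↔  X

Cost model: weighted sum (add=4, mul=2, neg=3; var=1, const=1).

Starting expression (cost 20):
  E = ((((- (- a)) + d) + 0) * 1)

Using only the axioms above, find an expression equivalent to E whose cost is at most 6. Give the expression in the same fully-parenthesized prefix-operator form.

1. [neg_neg →] (- (- a))  →  a;  E = (((a + d) + 0) * 1)
2. [mul_one →] (((a + d) + 0) * 1)  →  ((a + d) + 0)
3. [add_zero →] ((a + d) + 0)  →  (a + d);  cost 6 ≤ 6, done

(a + d)   [cost 6]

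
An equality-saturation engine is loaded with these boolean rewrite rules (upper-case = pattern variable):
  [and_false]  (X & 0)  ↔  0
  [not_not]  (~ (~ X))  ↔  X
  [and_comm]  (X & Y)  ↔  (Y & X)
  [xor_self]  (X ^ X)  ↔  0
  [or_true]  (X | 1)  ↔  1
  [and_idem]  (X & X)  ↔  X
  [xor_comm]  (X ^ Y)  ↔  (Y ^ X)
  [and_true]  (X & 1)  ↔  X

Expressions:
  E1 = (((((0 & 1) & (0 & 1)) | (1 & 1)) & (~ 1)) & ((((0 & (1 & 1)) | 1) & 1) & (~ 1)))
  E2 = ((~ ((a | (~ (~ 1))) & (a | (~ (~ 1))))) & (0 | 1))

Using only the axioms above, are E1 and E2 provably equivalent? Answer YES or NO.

YES

1. [and_true →] (((0 & (1 & 1)) | 1) & 1)  →  ((0 & (1 & 1)) | 1);  E1 = (((((0 & 1) & (0 & 1)) | (1 & 1)) & (~ 1)) & (((0 & (1 & 1)) | 1) & (~ 1)))
2. [and_true →] (1 & 1)  →  1;  E1 = (((((0 & 1) & (0 & 1)) | (1 & 1)) & (~ 1)) & (((0 & 1) | 1) & (~ 1)))
3. [and_true →] (1 & 1)  →  1;  E1 = (((((0 & 1) & (0 & 1)) | 1) & (~ 1)) & (((0 & 1) | 1) & (~ 1)))
4. [and_idem →] ((0 & 1) & (0 & 1))  →  (0 & 1);  E1 = ((((0 & 1) | 1) & (~ 1)) & (((0 & 1) | 1) & (~ 1)))
5. [and_idem →] ((((0 & 1) | 1) & (~ 1)) & (((0 & 1) | 1) & (~ 1)))  →  (((0 & 1) | 1) & (~ 1))
6. [and_true →] (0 & 1)  →  0;  E1 = ((0 | 1) & (~ 1))
7. [and_comm →] ((0 | 1) & (~ 1))  →  ((~ 1) & (0 | 1))
8. [or_true ←] 1  →  (a | 1);  E1 = ((~ (a | 1)) & (0 | 1))
9. [not_not ←] 1  →  (~ (~ 1));  E1 = ((~ (a | (~ (~ 1)))) & (0 | 1))
10. [and_idem ←] (a | (~ (~ 1)))  →  ((a | (~ (~ 1))) & (a | (~ (~ 1))));  this is E2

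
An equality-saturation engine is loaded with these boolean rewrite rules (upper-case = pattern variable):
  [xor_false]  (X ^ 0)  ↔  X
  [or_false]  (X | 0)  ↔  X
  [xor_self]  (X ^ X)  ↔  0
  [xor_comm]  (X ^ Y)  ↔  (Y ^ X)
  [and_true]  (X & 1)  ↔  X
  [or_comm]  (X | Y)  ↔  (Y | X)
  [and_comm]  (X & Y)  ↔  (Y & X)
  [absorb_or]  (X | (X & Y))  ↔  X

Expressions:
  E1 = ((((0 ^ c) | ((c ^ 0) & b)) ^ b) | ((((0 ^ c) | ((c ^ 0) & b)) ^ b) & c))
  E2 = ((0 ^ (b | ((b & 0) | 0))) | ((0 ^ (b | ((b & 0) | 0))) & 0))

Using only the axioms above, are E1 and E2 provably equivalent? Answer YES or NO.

All listed rules preserve value, hence provable equivalence implies equal values everywhere; look for a separating assignment.
b=0, c=1 gives E1 ↦ 1, E2 ↦ 0; values differ ⇒ not provably equivalent.

NO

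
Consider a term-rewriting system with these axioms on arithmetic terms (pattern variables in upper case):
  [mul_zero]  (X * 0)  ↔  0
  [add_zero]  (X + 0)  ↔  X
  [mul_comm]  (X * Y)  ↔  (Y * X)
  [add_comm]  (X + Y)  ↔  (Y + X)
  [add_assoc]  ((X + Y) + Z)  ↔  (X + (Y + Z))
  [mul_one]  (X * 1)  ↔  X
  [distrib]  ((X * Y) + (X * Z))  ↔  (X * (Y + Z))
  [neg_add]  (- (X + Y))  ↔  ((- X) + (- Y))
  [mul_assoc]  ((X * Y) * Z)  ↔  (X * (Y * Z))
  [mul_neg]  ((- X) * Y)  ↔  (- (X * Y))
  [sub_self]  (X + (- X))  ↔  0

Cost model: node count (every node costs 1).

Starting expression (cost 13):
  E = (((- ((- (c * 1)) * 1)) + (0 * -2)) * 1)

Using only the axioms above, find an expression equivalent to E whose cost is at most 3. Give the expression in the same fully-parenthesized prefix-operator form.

(- (- c))   [cost 3]

1. [mul_one →] (c * 1)  →  c;  E = (((- ((- c) * 1)) + (0 * -2)) * 1)
2. [mul_comm →] (0 * -2)  →  (-2 * 0);  E = (((- ((- c) * 1)) + (-2 * 0)) * 1)
3. [mul_neg →] ((- c) * 1)  →  (- (c * 1));  E = (((- (- (c * 1))) + (-2 * 0)) * 1)
4. [mul_one →] (c * 1)  →  c;  E = (((- (- c)) + (-2 * 0)) * 1)
5. [mul_zero →] (-2 * 0)  →  0;  E = (((- (- c)) + 0) * 1)
6. [mul_one →] (((- (- c)) + 0) * 1)  →  ((- (- c)) + 0)
7. [add_zero →] ((- (- c)) + 0)  →  (- (- c));  cost 3 ≤ 3, done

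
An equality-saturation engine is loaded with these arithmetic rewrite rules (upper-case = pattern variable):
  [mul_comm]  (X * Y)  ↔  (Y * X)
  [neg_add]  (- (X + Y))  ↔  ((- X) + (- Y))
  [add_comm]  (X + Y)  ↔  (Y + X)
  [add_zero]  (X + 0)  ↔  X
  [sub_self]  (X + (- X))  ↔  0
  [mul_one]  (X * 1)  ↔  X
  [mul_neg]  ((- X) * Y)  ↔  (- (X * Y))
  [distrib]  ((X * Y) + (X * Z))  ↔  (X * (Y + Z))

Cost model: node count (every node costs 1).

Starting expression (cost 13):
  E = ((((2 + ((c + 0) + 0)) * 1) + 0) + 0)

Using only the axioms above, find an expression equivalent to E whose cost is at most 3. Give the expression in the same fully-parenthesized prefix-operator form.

(2 + c)   [cost 3]

step 1: mul_one (→) rewrites ((2 + ((c + 0) + 0)) * 1) into (2 + ((c + 0) + 0)), now (((2 + ((c + 0) + 0)) + 0) + 0)
step 2: add_zero (→) rewrites (c + 0) into c, now (((2 + (c + 0)) + 0) + 0)
step 3: add_zero (→) rewrites (((2 + (c + 0)) + 0) + 0) into ((2 + (c + 0)) + 0)
step 4: add_zero (→) rewrites ((2 + (c + 0)) + 0) into (2 + (c + 0))
step 5: add_zero (→) rewrites (c + 0) into c, reaching cost 3 (bound 3)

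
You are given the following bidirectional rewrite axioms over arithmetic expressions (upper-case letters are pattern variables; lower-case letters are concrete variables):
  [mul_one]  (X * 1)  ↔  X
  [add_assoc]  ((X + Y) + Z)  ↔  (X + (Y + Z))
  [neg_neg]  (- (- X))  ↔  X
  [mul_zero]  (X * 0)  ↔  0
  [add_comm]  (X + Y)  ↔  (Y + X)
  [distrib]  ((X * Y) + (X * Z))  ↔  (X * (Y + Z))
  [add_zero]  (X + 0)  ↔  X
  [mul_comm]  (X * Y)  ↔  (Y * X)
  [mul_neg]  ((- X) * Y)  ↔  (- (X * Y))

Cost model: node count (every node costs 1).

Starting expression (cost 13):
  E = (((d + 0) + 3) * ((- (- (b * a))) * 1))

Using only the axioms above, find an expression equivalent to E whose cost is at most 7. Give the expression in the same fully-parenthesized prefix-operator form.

((d + 3) * (b * a))   [cost 7]

1. [neg_neg →] (- (- (b * a)))  →  (b * a);  E = (((d + 0) + 3) * ((b * a) * 1))
2. [add_zero →] (d + 0)  →  d;  E = ((d + 3) * ((b * a) * 1))
3. [mul_one →] ((b * a) * 1)  →  (b * a);  cost 7 ≤ 7, done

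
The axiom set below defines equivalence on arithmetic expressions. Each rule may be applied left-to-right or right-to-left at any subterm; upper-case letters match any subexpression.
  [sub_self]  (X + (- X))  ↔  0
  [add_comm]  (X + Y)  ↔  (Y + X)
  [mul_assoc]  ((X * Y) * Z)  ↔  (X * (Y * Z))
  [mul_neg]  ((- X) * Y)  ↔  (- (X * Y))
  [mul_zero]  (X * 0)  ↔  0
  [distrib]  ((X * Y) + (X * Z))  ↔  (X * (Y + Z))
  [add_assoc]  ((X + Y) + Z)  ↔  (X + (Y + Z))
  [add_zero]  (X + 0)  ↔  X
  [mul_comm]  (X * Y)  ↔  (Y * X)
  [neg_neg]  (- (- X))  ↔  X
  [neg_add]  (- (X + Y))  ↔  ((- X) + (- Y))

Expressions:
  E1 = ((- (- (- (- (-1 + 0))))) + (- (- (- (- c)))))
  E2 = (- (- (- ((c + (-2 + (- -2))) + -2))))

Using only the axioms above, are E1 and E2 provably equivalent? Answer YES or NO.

NO

Every axiom is a valid identity, so a rewrite proof would force E1 and E2 to agree under every assignment.
At c=0: E1 = -1 but E2 = 2; they differ, so no derivation exists.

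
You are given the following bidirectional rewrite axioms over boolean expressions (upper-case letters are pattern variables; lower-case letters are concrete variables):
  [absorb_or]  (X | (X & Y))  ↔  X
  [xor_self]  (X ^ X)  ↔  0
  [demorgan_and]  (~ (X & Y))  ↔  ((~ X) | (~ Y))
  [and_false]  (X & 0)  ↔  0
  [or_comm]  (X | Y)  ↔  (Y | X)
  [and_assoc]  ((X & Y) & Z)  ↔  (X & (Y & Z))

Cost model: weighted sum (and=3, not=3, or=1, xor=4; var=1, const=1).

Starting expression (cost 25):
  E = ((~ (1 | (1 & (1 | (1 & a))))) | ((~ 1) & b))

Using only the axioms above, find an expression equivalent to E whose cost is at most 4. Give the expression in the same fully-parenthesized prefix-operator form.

1. [absorb_or →] (1 | (1 & a))  →  1;  E = ((~ (1 | (1 & 1))) | ((~ 1) & b))
2. [absorb_or →] (1 | (1 & 1))  →  1;  E = ((~ 1) | ((~ 1) & b))
3. [absorb_or →] ((~ 1) | ((~ 1) & b))  →  (~ 1);  cost 4 ≤ 4, done

(~ 1)   [cost 4]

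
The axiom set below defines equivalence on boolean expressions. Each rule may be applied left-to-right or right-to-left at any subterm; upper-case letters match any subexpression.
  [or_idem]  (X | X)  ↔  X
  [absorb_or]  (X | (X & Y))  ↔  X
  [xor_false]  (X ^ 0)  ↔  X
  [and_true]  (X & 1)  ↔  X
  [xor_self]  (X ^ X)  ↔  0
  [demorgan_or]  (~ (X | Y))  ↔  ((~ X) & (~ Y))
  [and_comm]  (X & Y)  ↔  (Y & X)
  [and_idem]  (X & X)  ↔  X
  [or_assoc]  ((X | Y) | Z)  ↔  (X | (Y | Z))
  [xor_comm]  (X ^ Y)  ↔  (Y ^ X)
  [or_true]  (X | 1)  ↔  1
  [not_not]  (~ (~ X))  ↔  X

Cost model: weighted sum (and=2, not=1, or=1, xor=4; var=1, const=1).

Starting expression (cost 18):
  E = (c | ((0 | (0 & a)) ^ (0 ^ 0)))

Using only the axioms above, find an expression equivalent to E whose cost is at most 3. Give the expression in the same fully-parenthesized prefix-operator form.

1. [xor_false →] (0 ^ 0)  →  0;  E = (c | ((0 | (0 & a)) ^ 0))
2. [absorb_or →] (0 | (0 & a))  →  0;  E = (c | (0 ^ 0))
3. [xor_false →] (0 ^ 0)  →  0;  cost 3 ≤ 3, done

(c | 0)   [cost 3]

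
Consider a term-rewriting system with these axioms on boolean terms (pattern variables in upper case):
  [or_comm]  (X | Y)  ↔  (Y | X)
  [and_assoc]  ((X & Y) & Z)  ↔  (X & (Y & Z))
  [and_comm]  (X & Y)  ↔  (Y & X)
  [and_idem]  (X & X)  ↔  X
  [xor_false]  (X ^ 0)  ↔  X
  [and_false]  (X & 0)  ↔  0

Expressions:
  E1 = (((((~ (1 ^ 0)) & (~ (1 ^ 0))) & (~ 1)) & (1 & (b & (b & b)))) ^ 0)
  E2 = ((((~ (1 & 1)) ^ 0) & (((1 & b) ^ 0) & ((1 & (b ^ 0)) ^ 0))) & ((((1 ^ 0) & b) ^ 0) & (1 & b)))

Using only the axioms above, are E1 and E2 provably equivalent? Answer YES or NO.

(1) ((~ (1 ^ 0)) & (~ (1 ^ 0)))  =[and_idem →]=  (~ (1 ^ 0))    ⊢ ((((~ (1 ^ 0)) & (~ 1)) & (1 & (b & (b & b)))) ^ 0)
(2) (b & b)  =[and_idem →]=  b    ⊢ ((((~ (1 ^ 0)) & (~ 1)) & (1 & (b & b))) ^ 0)
(3) ((((~ (1 ^ 0)) & (~ 1)) & (1 & (b & b))) ^ 0)  =[xor_false →]=  (((~ (1 ^ 0)) & (~ 1)) & (1 & (b & b)))
(4) (1 ^ 0)  =[xor_false →]=  1    ⊢ (((~ 1) & (~ 1)) & (1 & (b & b)))
(5) ((~ 1) & (~ 1))  =[and_idem →]=  (~ 1)    ⊢ ((~ 1) & (1 & (b & b)))
(6) (b & b)  =[and_idem →]=  b    ⊢ ((~ 1) & (1 & b))
(7) (~ 1)  =[xor_false ←]=  ((~ 1) ^ 0)    ⊢ (((~ 1) ^ 0) & (1 & b))
(8) (1 & b)  =[and_idem ←]=  ((1 & b) & (1 & b))    ⊢ (((~ 1) ^ 0) & ((1 & b) & (1 & b)))
(9) (1 & b)  =[xor_false ←]=  ((1 & b) ^ 0)    ⊢ (((~ 1) ^ 0) & (((1 & b) ^ 0) & (1 & b)))
(10) (1 & b)  =[and_idem ←]=  ((1 & b) & (1 & b))    ⊢ (((~ 1) ^ 0) & (((1 & b) ^ 0) & ((1 & b) & (1 & b))))
(11) ((1 & b) ^ 0)  =[and_idem ←]=  (((1 & b) ^ 0) & ((1 & b) ^ 0))    ⊢ (((~ 1) ^ 0) & ((((1 & b) ^ 0) & ((1 & b) ^ 0)) & ((1 & b) & (1 & b))))
(12) 1  =[xor_false ←]=  (1 ^ 0)    ⊢ (((~ 1) ^ 0) & ((((1 & b) ^ 0) & ((1 & b) ^ 0)) & (((1 ^ 0) & b) & (1 & b))))
(13) (((~ 1) ^ 0) & ((((1 & b) ^ 0) & ((1 & b) ^ 0)) & (((1 ^ 0) & b) & (1 & b))))  =[and_assoc ←]=  ((((~ 1) ^ 0) & (((1 & b) ^ 0) & ((1 & b) ^ 0))) & (((1 ^ 0) & b) & (1 & b)))
(14) 1  =[and_idem ←]=  (1 & 1)    ⊢ ((((~ (1 & 1)) ^ 0) & (((1 & b) ^ 0) & ((1 & b) ^ 0))) & (((1 ^ 0) & b) & (1 & b)))
(15) ((1 ^ 0) & b)  =[xor_false ←]=  (((1 ^ 0) & b) ^ 0)    ⊢ ((((~ (1 & 1)) ^ 0) & (((1 & b) ^ 0) & ((1 & b) ^ 0))) & ((((1 ^ 0) & b) ^ 0) & (1 & b)))
(16) b  =[xor_false ←]=  (b ^ 0)    ⊢ E2

YES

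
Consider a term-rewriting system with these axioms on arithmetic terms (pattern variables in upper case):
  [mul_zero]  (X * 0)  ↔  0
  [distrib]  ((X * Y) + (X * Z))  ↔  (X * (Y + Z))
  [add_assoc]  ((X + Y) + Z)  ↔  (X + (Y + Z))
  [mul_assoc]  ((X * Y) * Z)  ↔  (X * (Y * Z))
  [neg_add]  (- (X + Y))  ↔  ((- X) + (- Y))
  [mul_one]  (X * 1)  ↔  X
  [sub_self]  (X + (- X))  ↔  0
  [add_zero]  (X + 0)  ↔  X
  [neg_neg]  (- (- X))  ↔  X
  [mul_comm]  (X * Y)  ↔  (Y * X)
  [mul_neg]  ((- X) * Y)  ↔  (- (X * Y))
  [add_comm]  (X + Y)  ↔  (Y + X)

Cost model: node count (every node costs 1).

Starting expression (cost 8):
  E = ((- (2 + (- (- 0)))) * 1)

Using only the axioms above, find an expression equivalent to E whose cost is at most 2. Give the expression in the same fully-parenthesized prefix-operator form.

1. [neg_neg →] (- (- 0))  →  0;  E = ((- (2 + 0)) * 1)
2. [add_zero →] (2 + 0)  →  2;  E = ((- 2) * 1)
3. [mul_neg →] ((- 2) * 1)  →  (- (2 * 1))
4. [mul_one →] (2 * 1)  →  2;  cost 2 ≤ 2, done

(- 2)   [cost 2]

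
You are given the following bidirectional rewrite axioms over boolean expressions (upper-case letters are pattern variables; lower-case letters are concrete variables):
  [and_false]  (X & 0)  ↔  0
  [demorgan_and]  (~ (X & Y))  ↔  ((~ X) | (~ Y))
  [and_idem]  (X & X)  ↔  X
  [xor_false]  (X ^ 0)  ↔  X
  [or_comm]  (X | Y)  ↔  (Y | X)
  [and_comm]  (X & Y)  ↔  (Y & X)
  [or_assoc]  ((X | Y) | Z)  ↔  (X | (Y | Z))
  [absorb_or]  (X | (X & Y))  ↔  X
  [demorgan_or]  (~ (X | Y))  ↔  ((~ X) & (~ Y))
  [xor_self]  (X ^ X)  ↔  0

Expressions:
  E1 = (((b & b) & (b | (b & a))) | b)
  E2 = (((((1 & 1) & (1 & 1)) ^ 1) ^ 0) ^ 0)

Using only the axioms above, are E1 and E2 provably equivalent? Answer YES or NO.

NO

The axioms are sound identities: if E1 ↔* E2 then E1 and E2 evaluate identically under any assignment.
Under a=0, b=1: E1 evaluates to 1, E2 to 0. Distinct ⇒ no rewrite sequence connects them.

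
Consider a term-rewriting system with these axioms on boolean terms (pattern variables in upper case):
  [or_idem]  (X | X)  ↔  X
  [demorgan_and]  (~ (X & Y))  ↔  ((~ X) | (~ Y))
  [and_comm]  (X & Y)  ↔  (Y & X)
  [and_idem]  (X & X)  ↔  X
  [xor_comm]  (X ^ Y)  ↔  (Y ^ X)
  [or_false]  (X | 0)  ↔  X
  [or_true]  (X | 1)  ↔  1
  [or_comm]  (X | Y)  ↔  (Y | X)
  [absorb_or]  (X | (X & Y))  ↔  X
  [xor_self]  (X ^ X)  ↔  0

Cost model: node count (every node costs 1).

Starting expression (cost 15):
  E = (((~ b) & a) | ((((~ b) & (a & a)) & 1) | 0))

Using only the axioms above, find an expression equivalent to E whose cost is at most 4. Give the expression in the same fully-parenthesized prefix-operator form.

(1) (a & a)  =[and_idem →]=  a    ⊢ (((~ b) & a) | ((((~ b) & a) & 1) | 0))
(2) ((((~ b) & a) & 1) | 0)  =[or_false →]=  (((~ b) & a) & 1)    ⊢ (((~ b) & a) | (((~ b) & a) & 1))
(3) (((~ b) & a) | (((~ b) & a) & 1))  =[absorb_or →]=  ((~ b) & a)    ⊢ cost 4, within 4

((~ b) & a)   [cost 4]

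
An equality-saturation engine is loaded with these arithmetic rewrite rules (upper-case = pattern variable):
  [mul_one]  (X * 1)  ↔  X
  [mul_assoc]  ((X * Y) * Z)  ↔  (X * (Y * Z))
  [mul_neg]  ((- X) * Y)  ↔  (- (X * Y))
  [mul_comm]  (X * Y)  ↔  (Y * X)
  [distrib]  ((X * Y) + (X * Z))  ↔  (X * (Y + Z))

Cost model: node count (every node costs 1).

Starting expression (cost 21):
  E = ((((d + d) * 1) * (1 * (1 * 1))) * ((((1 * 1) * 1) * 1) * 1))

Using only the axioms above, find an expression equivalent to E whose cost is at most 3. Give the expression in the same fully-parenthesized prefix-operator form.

1. [mul_one →] (((1 * 1) * 1) * 1)  →  ((1 * 1) * 1);  E = ((((d + d) * 1) * (1 * (1 * 1))) * (((1 * 1) * 1) * 1))
2. [mul_one →] (1 * 1)  →  1;  E = ((((d + d) * 1) * (1 * 1)) * (((1 * 1) * 1) * 1))
3. [mul_one →] ((1 * 1) * 1)  →  (1 * 1);  E = ((((d + d) * 1) * (1 * 1)) * ((1 * 1) * 1))
4. [mul_one →] (1 * 1)  →  1;  E = ((((d + d) * 1) * 1) * ((1 * 1) * 1))
5. [mul_one →] ((1 * 1) * 1)  →  (1 * 1);  E = ((((d + d) * 1) * 1) * (1 * 1))
6. [mul_one →] ((d + d) * 1)  →  (d + d);  E = (((d + d) * 1) * (1 * 1))
7. [mul_one →] ((d + d) * 1)  →  (d + d);  E = ((d + d) * (1 * 1))
8. [mul_one →] (1 * 1)  →  1;  E = ((d + d) * 1)
9. [mul_one →] ((d + d) * 1)  →  (d + d);  cost 3 ≤ 3, done

(d + d)   [cost 3]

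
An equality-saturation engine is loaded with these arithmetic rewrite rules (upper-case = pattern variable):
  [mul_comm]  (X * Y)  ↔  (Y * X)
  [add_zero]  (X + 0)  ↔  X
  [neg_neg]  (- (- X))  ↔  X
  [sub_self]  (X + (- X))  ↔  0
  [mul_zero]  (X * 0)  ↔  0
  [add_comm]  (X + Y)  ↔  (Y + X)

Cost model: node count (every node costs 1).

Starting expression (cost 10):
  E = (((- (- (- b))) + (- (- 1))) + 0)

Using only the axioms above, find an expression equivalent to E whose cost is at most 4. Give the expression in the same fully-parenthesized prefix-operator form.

((- b) + 1)   [cost 4]

(1) (- (- (- b)))  =[neg_neg →]=  (- b)    ⊢ (((- b) + (- (- 1))) + 0)
(2) (- (- 1))  =[neg_neg →]=  1    ⊢ (((- b) + 1) + 0)
(3) (((- b) + 1) + 0)  =[add_zero →]=  ((- b) + 1)    ⊢ cost 4, within 4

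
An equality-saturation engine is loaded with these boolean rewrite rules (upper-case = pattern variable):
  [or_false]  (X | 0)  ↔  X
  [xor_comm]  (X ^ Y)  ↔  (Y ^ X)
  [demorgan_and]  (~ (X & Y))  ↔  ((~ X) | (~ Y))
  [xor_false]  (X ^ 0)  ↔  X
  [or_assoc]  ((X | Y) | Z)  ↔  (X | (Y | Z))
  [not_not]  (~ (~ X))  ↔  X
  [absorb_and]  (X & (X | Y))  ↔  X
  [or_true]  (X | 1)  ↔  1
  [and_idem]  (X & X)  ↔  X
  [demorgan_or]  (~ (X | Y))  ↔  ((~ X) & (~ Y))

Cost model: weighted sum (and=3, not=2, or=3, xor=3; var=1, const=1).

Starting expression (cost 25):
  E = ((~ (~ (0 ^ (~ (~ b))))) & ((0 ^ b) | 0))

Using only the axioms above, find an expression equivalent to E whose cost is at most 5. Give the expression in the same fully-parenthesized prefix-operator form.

(0 ^ b)   [cost 5]

1. [not_not →] (~ (~ b))  →  b;  E = ((~ (~ (0 ^ b))) & ((0 ^ b) | 0))
2. [or_false →] ((0 ^ b) | 0)  →  (0 ^ b);  E = ((~ (~ (0 ^ b))) & (0 ^ b))
3. [not_not →] (~ (~ (0 ^ b)))  →  (0 ^ b);  E = ((0 ^ b) & (0 ^ b))
4. [and_idem →] ((0 ^ b) & (0 ^ b))  →  (0 ^ b);  cost 5 ≤ 5, done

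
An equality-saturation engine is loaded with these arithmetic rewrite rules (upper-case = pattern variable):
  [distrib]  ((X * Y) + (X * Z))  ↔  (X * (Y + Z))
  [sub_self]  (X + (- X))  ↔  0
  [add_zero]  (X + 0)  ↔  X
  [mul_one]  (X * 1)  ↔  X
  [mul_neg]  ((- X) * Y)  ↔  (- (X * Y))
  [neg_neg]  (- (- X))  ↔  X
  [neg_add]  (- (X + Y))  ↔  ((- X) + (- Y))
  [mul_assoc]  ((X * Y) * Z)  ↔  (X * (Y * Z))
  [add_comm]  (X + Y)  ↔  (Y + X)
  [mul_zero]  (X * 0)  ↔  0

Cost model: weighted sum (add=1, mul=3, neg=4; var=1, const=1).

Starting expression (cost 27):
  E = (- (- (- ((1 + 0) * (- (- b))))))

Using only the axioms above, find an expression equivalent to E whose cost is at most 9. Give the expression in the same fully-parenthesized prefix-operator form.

(- (1 * b))   [cost 9]

(1) (1 + 0)  =[add_zero →]=  1    ⊢ (- (- (- (1 * (- (- b))))))
(2) (- (- b))  =[neg_neg →]=  b    ⊢ (- (- (- (1 * b))))
(3) (- (- (- (1 * b))))  =[neg_neg →]=  (- (1 * b))    ⊢ cost 9, within 9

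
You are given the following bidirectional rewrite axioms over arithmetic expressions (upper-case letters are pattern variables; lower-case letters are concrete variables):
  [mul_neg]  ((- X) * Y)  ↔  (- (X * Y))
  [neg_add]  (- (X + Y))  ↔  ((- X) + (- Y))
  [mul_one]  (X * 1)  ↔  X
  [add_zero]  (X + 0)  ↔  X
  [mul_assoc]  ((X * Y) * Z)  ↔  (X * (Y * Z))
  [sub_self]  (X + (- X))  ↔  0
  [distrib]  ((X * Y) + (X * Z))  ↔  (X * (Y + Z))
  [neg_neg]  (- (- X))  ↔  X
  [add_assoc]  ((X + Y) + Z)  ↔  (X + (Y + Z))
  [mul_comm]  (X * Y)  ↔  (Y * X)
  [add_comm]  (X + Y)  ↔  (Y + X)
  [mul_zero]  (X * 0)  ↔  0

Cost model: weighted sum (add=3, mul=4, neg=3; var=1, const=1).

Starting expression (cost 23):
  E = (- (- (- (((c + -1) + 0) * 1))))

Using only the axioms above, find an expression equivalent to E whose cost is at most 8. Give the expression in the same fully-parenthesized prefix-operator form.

(- (c + -1))   [cost 8]

1. [mul_one →] (((c + -1) + 0) * 1)  →  ((c + -1) + 0);  E = (- (- (- ((c + -1) + 0))))
2. [neg_neg →] (- (- ((c + -1) + 0)))  →  ((c + -1) + 0);  E = (- ((c + -1) + 0))
3. [add_zero →] ((c + -1) + 0)  →  (c + -1);  cost 8 ≤ 8, done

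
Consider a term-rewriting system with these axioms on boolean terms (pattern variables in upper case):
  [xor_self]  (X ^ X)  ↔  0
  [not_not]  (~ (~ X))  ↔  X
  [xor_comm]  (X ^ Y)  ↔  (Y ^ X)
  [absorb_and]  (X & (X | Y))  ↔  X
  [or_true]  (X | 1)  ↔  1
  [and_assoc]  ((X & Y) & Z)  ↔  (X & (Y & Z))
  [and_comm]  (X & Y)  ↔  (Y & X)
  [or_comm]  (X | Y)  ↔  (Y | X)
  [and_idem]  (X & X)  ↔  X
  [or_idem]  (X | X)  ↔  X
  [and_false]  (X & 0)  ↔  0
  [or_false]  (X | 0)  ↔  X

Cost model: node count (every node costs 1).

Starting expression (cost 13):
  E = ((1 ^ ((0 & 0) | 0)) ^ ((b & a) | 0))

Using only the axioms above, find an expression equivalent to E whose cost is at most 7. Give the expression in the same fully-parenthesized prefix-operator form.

((b & a) ^ (1 ^ 0))   [cost 7]

(1) (0 & 0)  =[and_idem →]=  0    ⊢ ((1 ^ (0 | 0)) ^ ((b & a) | 0))
(2) ((1 ^ (0 | 0)) ^ ((b & a) | 0))  =[xor_comm →]=  (((b & a) | 0) ^ (1 ^ (0 | 0)))
(3) ((b & a) | 0)  =[or_false →]=  (b & a)    ⊢ ((b & a) ^ (1 ^ (0 | 0)))
(4) (0 | 0)  =[or_idem →]=  0    ⊢ cost 7, within 7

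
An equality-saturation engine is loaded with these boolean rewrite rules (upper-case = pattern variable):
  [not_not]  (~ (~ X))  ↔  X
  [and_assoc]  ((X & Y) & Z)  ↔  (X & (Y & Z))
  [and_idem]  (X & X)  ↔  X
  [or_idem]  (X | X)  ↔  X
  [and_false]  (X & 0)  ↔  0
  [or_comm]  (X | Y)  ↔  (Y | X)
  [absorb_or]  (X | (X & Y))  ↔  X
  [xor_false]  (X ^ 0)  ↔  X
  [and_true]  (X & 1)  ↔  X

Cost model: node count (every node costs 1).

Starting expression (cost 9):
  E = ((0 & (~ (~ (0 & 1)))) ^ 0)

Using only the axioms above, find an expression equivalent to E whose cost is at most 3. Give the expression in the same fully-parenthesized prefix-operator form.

1. [not_not →] (~ (~ (0 & 1)))  →  (0 & 1);  E = ((0 & (0 & 1)) ^ 0)
2. [and_true →] (0 & 1)  →  0;  E = ((0 & 0) ^ 0)
3. [and_idem →] (0 & 0)  →  0;  cost 3 ≤ 3, done

(0 ^ 0)   [cost 3]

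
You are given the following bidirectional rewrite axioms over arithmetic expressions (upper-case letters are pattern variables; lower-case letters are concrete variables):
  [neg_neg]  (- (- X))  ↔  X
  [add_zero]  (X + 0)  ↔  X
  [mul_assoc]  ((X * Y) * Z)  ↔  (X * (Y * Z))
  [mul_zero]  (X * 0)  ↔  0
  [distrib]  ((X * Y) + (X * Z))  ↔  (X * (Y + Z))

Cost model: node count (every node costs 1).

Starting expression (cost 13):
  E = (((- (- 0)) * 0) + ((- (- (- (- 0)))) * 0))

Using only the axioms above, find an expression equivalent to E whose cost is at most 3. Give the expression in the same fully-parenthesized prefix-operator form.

(1) (- (- (- 0)))  =[neg_neg →]=  (- 0)    ⊢ (((- (- 0)) * 0) + ((- (- 0)) * 0))
(2) (((- (- 0)) * 0) + ((- (- 0)) * 0))  =[distrib →]=  ((- (- 0)) * (0 + 0))
(3) (- (- 0))  =[neg_neg →]=  0    ⊢ (0 * (0 + 0))
(4) (0 + 0)  =[add_zero →]=  0    ⊢ cost 3, within 3

(0 * 0)   [cost 3]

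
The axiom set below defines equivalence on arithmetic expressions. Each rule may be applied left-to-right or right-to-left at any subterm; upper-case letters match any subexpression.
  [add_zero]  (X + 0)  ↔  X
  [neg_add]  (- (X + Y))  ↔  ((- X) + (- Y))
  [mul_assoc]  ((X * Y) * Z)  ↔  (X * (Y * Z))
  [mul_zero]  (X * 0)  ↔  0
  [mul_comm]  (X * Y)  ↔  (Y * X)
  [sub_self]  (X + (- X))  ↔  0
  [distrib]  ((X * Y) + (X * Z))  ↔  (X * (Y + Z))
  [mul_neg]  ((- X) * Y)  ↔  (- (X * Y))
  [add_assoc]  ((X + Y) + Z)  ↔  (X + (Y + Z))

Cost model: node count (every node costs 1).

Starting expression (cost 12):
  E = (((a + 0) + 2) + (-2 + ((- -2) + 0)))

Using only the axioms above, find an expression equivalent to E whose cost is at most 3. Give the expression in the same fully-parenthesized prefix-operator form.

(1) ((- -2) + 0)  =[add_zero →]=  (- -2)    ⊢ (((a + 0) + 2) + (-2 + (- -2)))
(2) (-2 + (- -2))  =[sub_self →]=  0    ⊢ (((a + 0) + 2) + 0)
(3) (a + 0)  =[add_zero →]=  a    ⊢ ((a + 2) + 0)
(4) ((a + 2) + 0)  =[add_assoc →]=  (a + (2 + 0))
(5) (2 + 0)  =[add_zero →]=  2    ⊢ cost 3, within 3

(a + 2)   [cost 3]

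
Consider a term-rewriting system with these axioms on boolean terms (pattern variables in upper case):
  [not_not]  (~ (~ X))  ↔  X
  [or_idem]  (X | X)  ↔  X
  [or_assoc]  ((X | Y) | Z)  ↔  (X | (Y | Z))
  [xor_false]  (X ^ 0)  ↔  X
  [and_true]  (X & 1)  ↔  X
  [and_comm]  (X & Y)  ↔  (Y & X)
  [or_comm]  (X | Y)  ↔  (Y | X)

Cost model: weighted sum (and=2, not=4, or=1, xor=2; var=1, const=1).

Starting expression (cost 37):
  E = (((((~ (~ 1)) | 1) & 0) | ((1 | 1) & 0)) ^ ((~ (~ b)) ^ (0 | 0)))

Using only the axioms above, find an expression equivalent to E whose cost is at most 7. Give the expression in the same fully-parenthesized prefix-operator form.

((1 & 0) ^ b)   [cost 7]

1. [not_not →] (~ (~ 1))  →  1;  E = ((((1 | 1) & 0) | ((1 | 1) & 0)) ^ ((~ (~ b)) ^ (0 | 0)))
2. [or_idem →] (((1 | 1) & 0) | ((1 | 1) & 0))  →  ((1 | 1) & 0);  E = (((1 | 1) & 0) ^ ((~ (~ b)) ^ (0 | 0)))
3. [or_idem →] (0 | 0)  →  0;  E = (((1 | 1) & 0) ^ ((~ (~ b)) ^ 0))
4. [not_not →] (~ (~ b))  →  b;  E = (((1 | 1) & 0) ^ (b ^ 0))
5. [or_idem →] (1 | 1)  →  1;  E = ((1 & 0) ^ (b ^ 0))
6. [xor_false →] (b ^ 0)  →  b;  cost 7 ≤ 7, done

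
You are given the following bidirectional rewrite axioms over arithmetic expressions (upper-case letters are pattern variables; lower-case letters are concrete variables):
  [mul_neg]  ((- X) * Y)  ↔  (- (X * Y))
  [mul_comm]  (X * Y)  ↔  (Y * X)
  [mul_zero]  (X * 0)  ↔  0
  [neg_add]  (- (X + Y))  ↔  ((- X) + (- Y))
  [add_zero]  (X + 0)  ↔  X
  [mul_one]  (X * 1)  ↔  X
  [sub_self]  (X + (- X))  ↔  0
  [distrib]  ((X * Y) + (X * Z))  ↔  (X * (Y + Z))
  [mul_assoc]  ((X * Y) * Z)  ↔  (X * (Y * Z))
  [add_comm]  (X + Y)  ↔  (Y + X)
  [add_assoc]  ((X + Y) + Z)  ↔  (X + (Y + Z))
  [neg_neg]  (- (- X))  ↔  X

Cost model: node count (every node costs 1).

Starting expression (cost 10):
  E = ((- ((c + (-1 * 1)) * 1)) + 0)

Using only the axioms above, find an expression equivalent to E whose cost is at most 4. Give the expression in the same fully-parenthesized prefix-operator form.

(- (-1 + c))   [cost 4]

(1) ((c + (-1 * 1)) * 1)  =[mul_one →]=  (c + (-1 * 1))    ⊢ ((- (c + (-1 * 1))) + 0)
(2) (-1 * 1)  =[mul_one →]=  -1    ⊢ ((- (c + -1)) + 0)
(3) (c + -1)  =[add_comm →]=  (-1 + c)    ⊢ ((- (-1 + c)) + 0)
(4) ((- (-1 + c)) + 0)  =[add_zero →]=  (- (-1 + c))    ⊢ cost 4, within 4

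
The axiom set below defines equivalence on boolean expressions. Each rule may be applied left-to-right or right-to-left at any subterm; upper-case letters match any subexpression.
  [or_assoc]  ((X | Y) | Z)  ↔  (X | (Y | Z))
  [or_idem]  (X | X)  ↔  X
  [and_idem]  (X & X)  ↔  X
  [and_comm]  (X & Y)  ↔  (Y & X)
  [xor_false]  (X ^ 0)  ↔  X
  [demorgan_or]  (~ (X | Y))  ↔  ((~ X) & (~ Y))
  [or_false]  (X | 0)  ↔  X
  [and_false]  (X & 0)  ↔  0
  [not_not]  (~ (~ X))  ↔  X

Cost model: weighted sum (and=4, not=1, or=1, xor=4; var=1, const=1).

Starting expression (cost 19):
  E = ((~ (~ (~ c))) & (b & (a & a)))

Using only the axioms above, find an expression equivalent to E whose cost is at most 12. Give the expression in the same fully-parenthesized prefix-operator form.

1. [not_not →] (~ (~ c))  →  c;  E = ((~ c) & (b & (a & a)))
2. [and_idem →] (a & a)  →  a;  cost 12 ≤ 12, done

((~ c) & (b & a))   [cost 12]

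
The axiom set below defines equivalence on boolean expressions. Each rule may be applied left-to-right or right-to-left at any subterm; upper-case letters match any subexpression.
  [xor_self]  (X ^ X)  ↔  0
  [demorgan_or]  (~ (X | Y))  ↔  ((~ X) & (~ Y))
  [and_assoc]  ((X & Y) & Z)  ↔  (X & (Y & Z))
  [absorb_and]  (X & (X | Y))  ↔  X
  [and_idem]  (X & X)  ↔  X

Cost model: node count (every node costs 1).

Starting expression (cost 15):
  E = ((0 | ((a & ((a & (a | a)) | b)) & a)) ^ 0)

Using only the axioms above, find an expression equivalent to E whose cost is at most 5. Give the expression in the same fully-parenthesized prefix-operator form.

step 1: absorb_and (→) rewrites (a & (a | a)) into a, now ((0 | ((a & (a | b)) & a)) ^ 0)
step 2: absorb_and (→) rewrites (a & (a | b)) into a, now ((0 | (a & a)) ^ 0)
step 3: and_idem (→) rewrites (a & a) into a, reaching cost 5 (bound 5)

((0 | a) ^ 0)   [cost 5]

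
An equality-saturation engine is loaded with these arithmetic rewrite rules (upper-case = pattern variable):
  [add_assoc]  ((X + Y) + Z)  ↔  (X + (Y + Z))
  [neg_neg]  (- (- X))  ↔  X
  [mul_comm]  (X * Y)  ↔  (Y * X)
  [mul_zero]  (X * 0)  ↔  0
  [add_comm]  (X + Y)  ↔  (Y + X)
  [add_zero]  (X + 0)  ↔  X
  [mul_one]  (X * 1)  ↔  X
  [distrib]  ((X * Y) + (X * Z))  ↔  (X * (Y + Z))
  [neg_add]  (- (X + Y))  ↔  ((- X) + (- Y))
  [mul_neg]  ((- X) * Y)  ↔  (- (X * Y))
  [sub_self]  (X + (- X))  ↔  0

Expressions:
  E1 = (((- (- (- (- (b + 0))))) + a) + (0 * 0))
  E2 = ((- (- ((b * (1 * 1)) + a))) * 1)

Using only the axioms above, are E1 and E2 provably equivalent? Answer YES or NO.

(1) (- (- (- (- (b + 0)))))  =[neg_neg →]=  (- (- (b + 0)))    ⊢ (((- (- (b + 0))) + a) + (0 * 0))
(2) (0 * 0)  =[mul_zero →]=  0    ⊢ (((- (- (b + 0))) + a) + 0)
(3) (((- (- (b + 0))) + a) + 0)  =[add_zero →]=  ((- (- (b + 0))) + a)
(4) (- (- (b + 0)))  =[neg_neg →]=  (b + 0)    ⊢ ((b + 0) + a)
(5) (b + 0)  =[add_zero →]=  b    ⊢ (b + a)
(6) (b + a)  =[neg_neg ←]=  (- (- (b + a)))
(7) b  =[mul_one ←]=  (b * 1)    ⊢ (- (- ((b * 1) + a)))
(8) 1  =[mul_one ←]=  (1 * 1)    ⊢ (- (- ((b * (1 * 1)) + a)))
(9) (- (- ((b * (1 * 1)) + a)))  =[mul_one ←]=  ((- (- ((b * (1 * 1)) + a))) * 1)    ⊢ E2

YES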